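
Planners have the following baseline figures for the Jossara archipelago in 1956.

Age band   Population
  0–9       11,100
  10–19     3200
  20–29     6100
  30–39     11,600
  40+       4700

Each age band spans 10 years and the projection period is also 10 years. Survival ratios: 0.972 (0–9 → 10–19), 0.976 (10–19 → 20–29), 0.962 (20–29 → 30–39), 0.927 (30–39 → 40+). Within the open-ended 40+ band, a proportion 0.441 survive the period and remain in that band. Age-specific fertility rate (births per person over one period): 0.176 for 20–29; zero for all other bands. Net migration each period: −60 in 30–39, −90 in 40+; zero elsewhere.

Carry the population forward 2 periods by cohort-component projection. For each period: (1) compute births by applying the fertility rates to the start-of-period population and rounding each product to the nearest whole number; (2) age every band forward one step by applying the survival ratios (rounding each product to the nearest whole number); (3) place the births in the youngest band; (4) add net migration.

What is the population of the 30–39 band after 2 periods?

2944

Period 1:
Births: 6100 * 0.176 = 1074
10–19: 11100 * 0.972 = 10789
20–29: 3200 * 0.976 = 3123
30–39: 6100 * 0.962 = 5868
40+: 11600 * 0.927 + 4700 * 0.441 = 10753 + 2073 = 12826
Net migration: 30–39 − 60 → 5808; 40+ − 90 → 12736
Population now: 0–9=1074, 10–19=10789, 20–29=3123, 30–39=5808, 40+=12736
Period 2:
Births: 3123 * 0.176 = 550
10–19: 1074 * 0.972 = 1044
20–29: 10789 * 0.976 = 10530
30–39: 3123 * 0.962 = 3004
40+: 5808 * 0.927 + 12736 * 0.441 = 5384 + 5617 = 11001
Net migration: 30–39 − 60 → 2944; 40+ − 90 → 10911
Population now: 0–9=550, 10–19=1044, 20–29=10530, 30–39=2944, 40+=10911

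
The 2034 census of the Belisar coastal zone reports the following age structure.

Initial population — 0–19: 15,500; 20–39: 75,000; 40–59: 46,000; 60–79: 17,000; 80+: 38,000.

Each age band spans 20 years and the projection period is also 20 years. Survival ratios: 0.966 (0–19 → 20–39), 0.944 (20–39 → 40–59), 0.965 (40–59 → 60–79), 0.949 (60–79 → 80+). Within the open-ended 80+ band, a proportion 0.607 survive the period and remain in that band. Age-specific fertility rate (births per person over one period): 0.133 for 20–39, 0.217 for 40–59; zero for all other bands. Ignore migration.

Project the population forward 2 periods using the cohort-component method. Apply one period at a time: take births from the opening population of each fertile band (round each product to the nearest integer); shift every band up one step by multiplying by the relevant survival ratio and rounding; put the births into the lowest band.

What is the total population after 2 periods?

— Period 1 —
Births: 75000 × 0.133 = 9975  |  46000 × 0.217 = 9982 ⇒ total 19957
20–39: 15500 × 0.966 = 14973
40–59: 75000 × 0.944 = 70800
60–79: 46000 × 0.965 = 44390
80+: 17000 × 0.949 + 38000 × 0.607 = 16133 + 23066 = 39199
Giving 19957 / 14973 / 70800 / 44390 / 39199.
— Period 2 —
Births: 14973 × 0.133 = 1991  |  70800 × 0.217 = 15364 ⇒ total 17355
20–39: 19957 × 0.966 = 19278
40–59: 14973 × 0.944 = 14135
60–79: 70800 × 0.965 = 68322
80+: 44390 × 0.949 + 39199 × 0.607 = 42126 + 23794 = 65920
Giving 17355 / 19278 / 14135 / 68322 / 65920.
Total after period 2: 17355 + 19278 + 14135 + 68322 + 65920 = 185010

185010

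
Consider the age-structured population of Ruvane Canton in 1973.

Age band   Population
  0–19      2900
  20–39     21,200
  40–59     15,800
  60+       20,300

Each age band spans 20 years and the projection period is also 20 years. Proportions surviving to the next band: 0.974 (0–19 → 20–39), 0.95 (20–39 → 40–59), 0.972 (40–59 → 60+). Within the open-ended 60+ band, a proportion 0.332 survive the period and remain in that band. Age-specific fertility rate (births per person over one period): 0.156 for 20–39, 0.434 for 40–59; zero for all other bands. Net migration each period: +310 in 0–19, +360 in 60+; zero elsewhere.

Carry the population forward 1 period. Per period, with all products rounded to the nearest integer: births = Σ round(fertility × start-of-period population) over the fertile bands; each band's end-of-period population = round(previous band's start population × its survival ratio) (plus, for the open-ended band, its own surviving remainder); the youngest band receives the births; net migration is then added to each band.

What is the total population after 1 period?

55897

Period 1:
Births: 21200 * 0.156 = 3307, 15800 * 0.434 = 6857 → total 10164
20–39: 2900 * 0.974 = 2825
40–59: 21200 * 0.95 = 20140
60+: 15800 * 0.972 + 20300 * 0.332 = 15358 + 6740 = 22098
Net migration: 0–19 + 310 → 10474; 60+ + 360 → 22458
Giving 10474 / 2825 / 20140 / 22458.
Total after period 1: 10474 + 2825 + 20140 + 22458 = 55897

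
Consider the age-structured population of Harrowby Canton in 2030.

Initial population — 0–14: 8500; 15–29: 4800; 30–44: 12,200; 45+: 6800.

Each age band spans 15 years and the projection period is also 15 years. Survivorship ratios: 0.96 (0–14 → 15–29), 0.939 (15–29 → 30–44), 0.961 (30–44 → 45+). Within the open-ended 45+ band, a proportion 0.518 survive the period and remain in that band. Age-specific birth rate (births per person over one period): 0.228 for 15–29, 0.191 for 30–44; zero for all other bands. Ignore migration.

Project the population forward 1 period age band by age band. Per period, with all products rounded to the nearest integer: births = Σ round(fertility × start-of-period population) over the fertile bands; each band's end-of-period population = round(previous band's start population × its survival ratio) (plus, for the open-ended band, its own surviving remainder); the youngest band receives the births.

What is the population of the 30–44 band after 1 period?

4507

Period 1.
Births: 4800 * 0.228 = 1094 ; 12200 * 0.191 = 2330 — total 3424
15–29: 8500 * 0.96 = 8160
30–44: 4800 * 0.939 = 4507
45+: 12200 * 0.961 + 6800 * 0.518 = 11724 + 3522 = 15246
End of period: [3424, 8160, 4507, 15246]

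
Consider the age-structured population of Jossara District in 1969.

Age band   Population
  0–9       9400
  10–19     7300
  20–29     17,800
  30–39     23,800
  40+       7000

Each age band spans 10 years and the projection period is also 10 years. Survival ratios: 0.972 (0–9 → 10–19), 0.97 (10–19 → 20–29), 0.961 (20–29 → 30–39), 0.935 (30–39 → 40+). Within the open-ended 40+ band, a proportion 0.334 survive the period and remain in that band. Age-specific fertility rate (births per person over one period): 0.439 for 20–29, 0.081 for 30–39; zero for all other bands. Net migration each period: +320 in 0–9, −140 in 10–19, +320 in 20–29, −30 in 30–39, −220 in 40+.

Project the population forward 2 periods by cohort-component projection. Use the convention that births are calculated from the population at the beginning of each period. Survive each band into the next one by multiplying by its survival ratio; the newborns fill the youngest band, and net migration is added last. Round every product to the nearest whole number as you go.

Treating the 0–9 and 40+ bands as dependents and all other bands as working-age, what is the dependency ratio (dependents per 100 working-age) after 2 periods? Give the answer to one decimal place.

Period 1:
Births: 17800 × 0.439 = 7814 ; 23800 × 0.081 = 1928 → 9742
10–19: 9400 × 0.972 = 9137
20–29: 7300 × 0.97 = 7081
30–39: 17800 × 0.961 = 17106
40+: 23800 × 0.935 + 7000 × 0.334 = 22253 + 2338 = 24591
Net migration: 0–9 + 320 → 10062; 10–19 − 140 → 8997; 20–29 + 320 → 7401; 30–39 − 30 → 17076; 40+ − 220 → 24371
Population now: 0–9=10062, 10–19=8997, 20–29=7401, 30–39=17076, 40+=24371
Period 2:
Births: 7401 × 0.439 = 3249 ; 17076 × 0.081 = 1383 → 4632
10–19: 10062 × 0.972 = 9780
20–29: 8997 × 0.97 = 8727
30–39: 7401 × 0.961 = 7112
40+: 17076 × 0.935 + 24371 × 0.334 = 15966 + 8140 = 24106
Net migration: 0–9 + 320 → 4952; 10–19 − 140 → 9640; 20–29 + 320 → 9047; 30–39 − 30 → 7082; 40+ − 220 → 23886
Population now: 0–9=4952, 10–19=9640, 20–29=9047, 30–39=7082, 40+=23886
Dependents (band 0–9 + band 40+) = 4952 + 23886 = 28838; working-age = 25769; ratio = 28838/25769 × 100 = 111.9

111.9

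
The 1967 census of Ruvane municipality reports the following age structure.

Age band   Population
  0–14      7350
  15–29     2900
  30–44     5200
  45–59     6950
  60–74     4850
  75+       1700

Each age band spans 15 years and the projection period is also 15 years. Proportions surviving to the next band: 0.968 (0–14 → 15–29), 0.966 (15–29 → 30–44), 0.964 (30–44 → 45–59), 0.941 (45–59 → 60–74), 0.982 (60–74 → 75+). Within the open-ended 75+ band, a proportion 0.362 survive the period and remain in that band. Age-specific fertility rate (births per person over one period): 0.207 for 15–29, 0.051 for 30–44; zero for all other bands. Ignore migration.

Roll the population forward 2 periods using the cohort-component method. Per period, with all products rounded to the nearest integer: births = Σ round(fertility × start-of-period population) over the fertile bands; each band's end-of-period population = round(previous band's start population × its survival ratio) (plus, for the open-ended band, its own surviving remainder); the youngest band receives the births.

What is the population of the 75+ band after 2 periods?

8369

Numbering the bands 1..6 from youngest to oldest:
Period 1.
Births: 2900 × 0.207 = 600, 5200 × 0.051 = 265 ⇒ total 865
Band 2: 7350 × 0.968 = 7115
Band 3: 2900 × 0.966 = 2801
Band 4: 5200 × 0.964 = 5013
Band 5: 6950 × 0.941 = 6540
Band 6: 4850 × 0.982 + 1700 × 0.362 = 4763 + 615 = 5378
→ [865, 7115, 2801, 5013, 6540, 5378]
Period 2.
Births: 7115 × 0.207 = 1473, 2801 × 0.051 = 143 ⇒ total 1616
Band 2: 865 × 0.968 = 837
Band 3: 7115 × 0.966 = 6873
Band 4: 2801 × 0.964 = 2700
Band 5: 5013 × 0.941 = 4717
Band 6: 6540 × 0.982 + 5378 × 0.362 = 6422 + 1947 = 8369
→ [1616, 837, 6873, 2700, 4717, 8369]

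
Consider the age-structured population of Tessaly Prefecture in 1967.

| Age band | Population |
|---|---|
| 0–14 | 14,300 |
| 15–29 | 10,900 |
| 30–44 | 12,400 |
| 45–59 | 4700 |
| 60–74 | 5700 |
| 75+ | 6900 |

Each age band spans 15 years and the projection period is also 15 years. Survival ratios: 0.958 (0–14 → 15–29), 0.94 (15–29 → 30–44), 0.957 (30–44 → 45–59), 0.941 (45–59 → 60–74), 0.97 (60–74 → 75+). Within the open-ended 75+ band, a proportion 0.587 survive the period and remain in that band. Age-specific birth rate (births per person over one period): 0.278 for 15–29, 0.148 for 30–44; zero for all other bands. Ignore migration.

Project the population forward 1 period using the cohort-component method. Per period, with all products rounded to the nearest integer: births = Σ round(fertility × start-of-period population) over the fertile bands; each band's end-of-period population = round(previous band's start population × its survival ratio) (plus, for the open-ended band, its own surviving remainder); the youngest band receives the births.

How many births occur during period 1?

Period 1.
Births: 10900 × 0.278 = 3030  |  12400 × 0.148 = 1835 → 4865
15–29: 14300 × 0.958 = 13699
30–44: 10900 × 0.94 = 10246
45–59: 12400 × 0.957 = 11867
60–74: 4700 × 0.941 = 4423
75+: 5700 × 0.97 + 6900 × 0.587 = 5529 + 4050 = 9579
Giving 4865 / 13699 / 10246 / 11867 / 4423 / 9579.

4865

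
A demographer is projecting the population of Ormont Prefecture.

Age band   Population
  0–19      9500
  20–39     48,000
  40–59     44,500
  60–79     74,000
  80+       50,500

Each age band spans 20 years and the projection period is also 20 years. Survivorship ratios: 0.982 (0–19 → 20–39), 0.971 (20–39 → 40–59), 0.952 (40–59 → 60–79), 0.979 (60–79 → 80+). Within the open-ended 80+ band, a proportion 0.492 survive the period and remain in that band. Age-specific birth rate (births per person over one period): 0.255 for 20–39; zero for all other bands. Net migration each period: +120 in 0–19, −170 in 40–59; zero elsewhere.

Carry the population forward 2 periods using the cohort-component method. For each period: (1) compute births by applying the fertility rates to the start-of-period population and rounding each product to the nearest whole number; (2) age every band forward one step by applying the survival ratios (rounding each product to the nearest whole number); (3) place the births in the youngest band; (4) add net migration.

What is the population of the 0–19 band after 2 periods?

2499

Period 1:
Births: 48000 × 0.255 = 12240
20–39: 9500 × 0.982 = 9329
40–59: 48000 × 0.971 = 46608
60–79: 44500 × 0.952 = 42364
80+: 74000 × 0.979 + 50500 × 0.492 = 72446 + 24846 = 97292
Net migration: 0–19 + 120 → 12360; 40–59 − 170 → 46438
→ [12360, 9329, 46438, 42364, 97292]
Period 2:
Births: 9329 × 0.255 = 2379
20–39: 12360 × 0.982 = 12138
40–59: 9329 × 0.971 = 9058
60–79: 46438 × 0.952 = 44209
80+: 42364 × 0.979 + 97292 × 0.492 = 41474 + 47868 = 89342
Net migration: 0–19 + 120 → 2499; 40–59 − 170 → 8888
→ [2499, 12138, 8888, 44209, 89342]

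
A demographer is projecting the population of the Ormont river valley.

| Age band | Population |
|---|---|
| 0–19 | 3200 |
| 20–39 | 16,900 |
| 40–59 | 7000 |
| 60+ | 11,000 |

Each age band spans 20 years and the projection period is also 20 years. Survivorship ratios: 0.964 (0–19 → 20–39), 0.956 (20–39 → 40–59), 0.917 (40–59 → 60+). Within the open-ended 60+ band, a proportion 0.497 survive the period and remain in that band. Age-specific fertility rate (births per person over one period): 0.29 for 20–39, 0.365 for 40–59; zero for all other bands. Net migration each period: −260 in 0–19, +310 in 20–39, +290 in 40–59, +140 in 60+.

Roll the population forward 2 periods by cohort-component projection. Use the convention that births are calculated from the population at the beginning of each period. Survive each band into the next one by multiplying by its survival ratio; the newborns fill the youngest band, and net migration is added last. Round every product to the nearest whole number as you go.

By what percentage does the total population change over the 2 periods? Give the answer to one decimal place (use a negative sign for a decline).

1.6

(Groups numbered youngest = 1 to oldest = 4.)
— Period 1 —
Births: 16900 * 0.29 = 4901 ; 7000 * 0.365 = 2555 → total 7456
Group 2: 3200 * 0.964 = 3085
Group 3: 16900 * 0.956 = 16156
Group 4: 7000 * 0.917 + 11000 * 0.497 = 6419 + 5467 = 11886
Net migration: Group 1 − 260 → 7196; Group 2 + 310 → 3395; Group 3 + 290 → 16446; Group 4 + 140 → 12026
End of period: [7196, 3395, 16446, 12026]
— Period 2 —
Births: 3395 * 0.29 = 985 ; 16446 * 0.365 = 6003 → total 6988
Group 2: 7196 * 0.964 = 6937
Group 3: 3395 * 0.956 = 3246
Group 4: 16446 * 0.917 + 12026 * 0.497 = 15081 + 5977 = 21058
Net migration: Group 1 − 260 → 6728; Group 2 + 310 → 7247; Group 3 + 290 → 3536; Group 4 + 140 → 21198
End of period: [6728, 7247, 3536, 21198]
Total: 38100 → 38709; change = 609; percentage change = 1.6%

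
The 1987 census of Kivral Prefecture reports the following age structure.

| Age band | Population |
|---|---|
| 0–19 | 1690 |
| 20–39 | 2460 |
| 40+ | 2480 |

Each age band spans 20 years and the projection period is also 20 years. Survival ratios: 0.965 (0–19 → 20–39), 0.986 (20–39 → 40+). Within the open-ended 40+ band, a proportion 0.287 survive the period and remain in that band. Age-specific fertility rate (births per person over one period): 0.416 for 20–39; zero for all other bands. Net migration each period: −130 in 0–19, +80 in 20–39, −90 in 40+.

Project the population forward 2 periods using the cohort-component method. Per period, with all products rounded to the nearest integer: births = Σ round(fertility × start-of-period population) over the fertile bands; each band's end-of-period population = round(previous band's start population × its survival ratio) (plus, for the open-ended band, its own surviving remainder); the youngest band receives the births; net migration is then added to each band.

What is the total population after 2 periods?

— Period 1 —
Births: 2460 × 0.416 = 1023
20–39: 1690 × 0.965 = 1631
40+: 2460 × 0.986 + 2480 × 0.287 = 2426 + 712 = 3138
Net migration: 0–19 − 130 → 893; 20–39 + 80 → 1711; 40+ − 90 → 3048
Giving 893 / 1711 / 3048.
— Period 2 —
Births: 1711 × 0.416 = 712
20–39: 893 × 0.965 = 862
40+: 1711 × 0.986 + 3048 × 0.287 = 1687 + 875 = 2562
Net migration: 0–19 − 130 → 582; 20–39 + 80 → 942; 40+ − 90 → 2472
Giving 582 / 942 / 2472.
Total after period 2: 582 + 942 + 2472 = 3996

3996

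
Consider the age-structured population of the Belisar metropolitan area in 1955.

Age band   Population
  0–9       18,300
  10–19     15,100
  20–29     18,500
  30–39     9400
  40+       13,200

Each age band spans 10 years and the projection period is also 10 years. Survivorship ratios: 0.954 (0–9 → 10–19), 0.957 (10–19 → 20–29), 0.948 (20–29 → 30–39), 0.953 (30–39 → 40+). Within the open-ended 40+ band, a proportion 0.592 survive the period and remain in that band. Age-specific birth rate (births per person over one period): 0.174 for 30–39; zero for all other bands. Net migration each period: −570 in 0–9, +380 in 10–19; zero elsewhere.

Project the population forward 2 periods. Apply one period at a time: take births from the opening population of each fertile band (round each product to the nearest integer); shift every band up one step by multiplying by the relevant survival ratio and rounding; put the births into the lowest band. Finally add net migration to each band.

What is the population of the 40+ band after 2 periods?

Let group 1 be 0–9 through group 5 = 40+.
[period 1]
Births: 9400 × 0.174 = 1636
Group 2: 18300 × 0.954 = 17458
Group 3: 15100 × 0.957 = 14451
Group 4: 18500 × 0.948 = 17538
Group 5: 9400 × 0.953 + 13200 × 0.592 = 8958 + 7814 = 16772
Net migration: Group 1 − 570 → 1066; Group 2 + 380 → 17838
→ [1066, 17838, 14451, 17538, 16772]
[period 2]
Births: 17538 × 0.174 = 3052
Group 2: 1066 × 0.954 = 1017
Group 3: 17838 × 0.957 = 17071
Group 4: 14451 × 0.948 = 13700
Group 5: 17538 × 0.953 + 16772 × 0.592 = 16714 + 9929 = 26643
Net migration: Group 1 − 570 → 2482; Group 2 + 380 → 1397
→ [2482, 1397, 17071, 13700, 26643]

26643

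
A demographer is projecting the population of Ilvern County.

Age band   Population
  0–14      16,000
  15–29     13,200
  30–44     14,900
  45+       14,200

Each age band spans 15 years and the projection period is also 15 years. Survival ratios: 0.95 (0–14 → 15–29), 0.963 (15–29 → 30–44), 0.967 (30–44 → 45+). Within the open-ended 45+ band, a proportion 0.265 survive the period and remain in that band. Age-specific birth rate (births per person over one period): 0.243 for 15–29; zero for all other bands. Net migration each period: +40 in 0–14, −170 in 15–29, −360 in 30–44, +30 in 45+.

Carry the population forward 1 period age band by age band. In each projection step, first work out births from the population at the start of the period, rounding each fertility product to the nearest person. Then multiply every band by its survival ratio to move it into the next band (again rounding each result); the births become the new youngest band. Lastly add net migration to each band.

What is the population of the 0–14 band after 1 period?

(Groups numbered youngest = 1 to oldest = 4.)
Period 1:
Births: 13200 × 0.243 = 3208
Group 2: 16000 × 0.95 = 15200
Group 3: 13200 × 0.963 = 12712
Group 4: 14900 × 0.967 + 14200 × 0.265 = 14408 + 3763 = 18171
Net migration: Group 1 + 40 → 3248; Group 2 − 170 → 15030; Group 3 − 360 → 12352; Group 4 + 30 → 18201
→ [3248, 15030, 12352, 18201]

3248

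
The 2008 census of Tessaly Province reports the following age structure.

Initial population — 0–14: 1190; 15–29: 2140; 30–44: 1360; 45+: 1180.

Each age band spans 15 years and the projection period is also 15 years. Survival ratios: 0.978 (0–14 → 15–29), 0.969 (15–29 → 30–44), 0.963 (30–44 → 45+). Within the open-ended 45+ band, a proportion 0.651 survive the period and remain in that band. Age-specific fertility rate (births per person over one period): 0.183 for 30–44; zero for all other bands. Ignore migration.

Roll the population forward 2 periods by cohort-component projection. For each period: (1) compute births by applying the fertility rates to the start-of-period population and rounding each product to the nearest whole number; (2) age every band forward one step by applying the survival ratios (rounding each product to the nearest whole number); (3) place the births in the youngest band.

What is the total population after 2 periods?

5102

Numbering the groups 1..4 from youngest to oldest:
After projecting period 1:
Births: 1360 × 0.183 = 249
Group 2: 1190 × 0.978 = 1164
Group 3: 2140 × 0.969 = 2074
Group 4: 1360 × 0.963 + 1180 × 0.651 = 1310 + 768 = 2078
Giving 249 / 1164 / 2074 / 2078.
After projecting period 2:
Births: 2074 × 0.183 = 380
Group 2: 249 × 0.978 = 244
Group 3: 1164 × 0.969 = 1128
Group 4: 2074 × 0.963 + 2078 × 0.651 = 1997 + 1353 = 3350
Giving 380 / 244 / 1128 / 3350.
Total after period 2: 380 + 244 + 1128 + 3350 = 5102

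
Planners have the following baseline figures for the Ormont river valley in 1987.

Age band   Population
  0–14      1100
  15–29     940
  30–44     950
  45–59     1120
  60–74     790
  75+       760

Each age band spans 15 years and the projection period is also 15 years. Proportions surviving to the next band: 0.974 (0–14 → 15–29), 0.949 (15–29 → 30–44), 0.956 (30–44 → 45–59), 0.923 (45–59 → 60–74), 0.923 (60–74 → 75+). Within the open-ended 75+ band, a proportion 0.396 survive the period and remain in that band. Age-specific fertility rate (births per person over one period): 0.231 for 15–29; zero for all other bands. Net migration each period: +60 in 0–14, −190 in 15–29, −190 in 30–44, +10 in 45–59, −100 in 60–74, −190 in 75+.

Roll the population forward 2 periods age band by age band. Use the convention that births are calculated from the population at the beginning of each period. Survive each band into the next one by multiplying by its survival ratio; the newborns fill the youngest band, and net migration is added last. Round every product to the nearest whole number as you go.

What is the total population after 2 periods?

3423

Numbering the groups 1..6 from youngest to oldest:
Period 1.
Births: 940 * 0.231 = 217
Group 2: 1100 * 0.974 = 1071
Group 3: 940 * 0.949 = 892
Group 4: 950 * 0.956 = 908
Group 5: 1120 * 0.923 = 1034
Group 6: 790 * 0.923 + 760 * 0.396 = 729 + 301 = 1030
Net migration: Group 1 + 60 → 277; Group 2 − 190 → 881; Group 3 − 190 → 702; Group 4 + 10 → 918; Group 5 − 100 → 934; Group 6 − 190 → 840
Population now: 0–14=277, 15–29=881, 30–44=702, 45–59=918, 60–74=934, 75+=840
Period 2.
Births: 881 * 0.231 = 204
Group 2: 277 * 0.974 = 270
Group 3: 881 * 0.949 = 836
Group 4: 702 * 0.956 = 671
Group 5: 918 * 0.923 = 847
Group 6: 934 * 0.923 + 840 * 0.396 = 862 + 333 = 1195
Net migration: Group 1 + 60 → 264; Group 2 − 190 → 80; Group 3 − 190 → 646; Group 4 + 10 → 681; Group 5 − 100 → 747; Group 6 − 190 → 1005
Population now: 0–14=264, 15–29=80, 30–44=646, 45–59=681, 60–74=747, 75+=1005
Total after period 2: 264 + 80 + 646 + 681 + 747 + 1005 = 3423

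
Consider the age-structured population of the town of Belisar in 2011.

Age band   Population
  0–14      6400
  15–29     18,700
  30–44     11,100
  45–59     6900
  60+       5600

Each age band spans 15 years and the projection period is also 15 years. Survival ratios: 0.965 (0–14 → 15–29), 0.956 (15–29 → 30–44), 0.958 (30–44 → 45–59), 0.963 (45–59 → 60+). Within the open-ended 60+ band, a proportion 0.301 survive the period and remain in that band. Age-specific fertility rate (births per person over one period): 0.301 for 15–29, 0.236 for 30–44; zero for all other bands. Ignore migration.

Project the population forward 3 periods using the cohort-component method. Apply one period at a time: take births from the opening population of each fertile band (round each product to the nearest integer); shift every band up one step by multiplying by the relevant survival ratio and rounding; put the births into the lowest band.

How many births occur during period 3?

After projecting period 1:
Births: 18700 × 0.301 = 5629  |  11100 × 0.236 = 2620 → 8249
15–29: 6400 × 0.965 = 6176
30–44: 18700 × 0.956 = 17877
45–59: 11100 × 0.958 = 10634
60+: 6900 × 0.963 + 5600 × 0.301 = 6645 + 1686 = 8331
→ [8249, 6176, 17877, 10634, 8331]
After projecting period 2:
Births: 6176 × 0.301 = 1859  |  17877 × 0.236 = 4219 → 6078
15–29: 8249 × 0.965 = 7960
30–44: 6176 × 0.956 = 5904
45–59: 17877 × 0.958 = 17126
60+: 10634 × 0.963 + 8331 × 0.301 = 10241 + 2508 = 12749
→ [6078, 7960, 5904, 17126, 12749]
After projecting period 3:
Births: 7960 × 0.301 = 2396  |  5904 × 0.236 = 1393 → 3789
15–29: 6078 × 0.965 = 5865
30–44: 7960 × 0.956 = 7610
45–59: 5904 × 0.958 = 5656
60+: 17126 × 0.963 + 12749 × 0.301 = 16492 + 3837 = 20329
→ [3789, 5865, 7610, 5656, 20329]

3789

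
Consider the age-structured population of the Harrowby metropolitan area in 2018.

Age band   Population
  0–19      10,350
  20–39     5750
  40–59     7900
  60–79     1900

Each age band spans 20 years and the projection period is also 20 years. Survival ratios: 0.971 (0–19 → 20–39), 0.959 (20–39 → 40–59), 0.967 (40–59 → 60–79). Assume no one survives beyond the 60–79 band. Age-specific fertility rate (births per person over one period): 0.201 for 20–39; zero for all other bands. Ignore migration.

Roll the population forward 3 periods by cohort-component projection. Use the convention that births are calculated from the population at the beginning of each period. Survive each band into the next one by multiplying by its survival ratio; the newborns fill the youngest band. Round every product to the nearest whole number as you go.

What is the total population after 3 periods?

Numbering the bands 1..4 from youngest to oldest:
[period 1]
Births: 5750 × 0.201 = 1156
Band 2: 10350 × 0.971 = 10050
Band 3: 5750 × 0.959 = 5514
Band 4: 7900 × 0.967 = 7639
End of period: [1156, 10050, 5514, 7639]
[period 2]
Births: 10050 × 0.201 = 2020
Band 2: 1156 × 0.971 = 1122
Band 3: 10050 × 0.959 = 9638
Band 4: 5514 × 0.967 = 5332
End of period: [2020, 1122, 9638, 5332]
[period 3]
Births: 1122 × 0.201 = 226
Band 2: 2020 × 0.971 = 1961
Band 3: 1122 × 0.959 = 1076
Band 4: 9638 × 0.967 = 9320
End of period: [226, 1961, 1076, 9320]
Total after period 3: 226 + 1961 + 1076 + 9320 = 12583

12583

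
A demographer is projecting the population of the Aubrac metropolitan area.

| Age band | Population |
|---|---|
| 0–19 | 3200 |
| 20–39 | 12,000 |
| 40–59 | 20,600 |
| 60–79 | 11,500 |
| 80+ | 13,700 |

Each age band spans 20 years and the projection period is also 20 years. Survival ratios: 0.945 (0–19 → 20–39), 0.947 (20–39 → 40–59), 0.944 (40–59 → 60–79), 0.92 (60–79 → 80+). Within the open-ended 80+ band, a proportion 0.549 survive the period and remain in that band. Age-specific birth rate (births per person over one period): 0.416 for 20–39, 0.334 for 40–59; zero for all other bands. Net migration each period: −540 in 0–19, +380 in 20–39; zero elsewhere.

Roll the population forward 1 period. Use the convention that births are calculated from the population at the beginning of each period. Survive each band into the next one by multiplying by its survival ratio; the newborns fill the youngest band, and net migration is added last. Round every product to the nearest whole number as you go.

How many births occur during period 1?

11872

Period 1:
Births: 12000 × 0.416 = 4992 ; 20600 × 0.334 = 6880 → 11872
20–39: 3200 × 0.945 = 3024
40–59: 12000 × 0.947 = 11364
60–79: 20600 × 0.944 = 19446
80+: 11500 × 0.92 + 13700 × 0.549 = 10580 + 7521 = 18101
Net migration: 0–19 − 540 → 11332; 20–39 + 380 → 3404
Giving 11332 / 3404 / 11364 / 19446 / 18101.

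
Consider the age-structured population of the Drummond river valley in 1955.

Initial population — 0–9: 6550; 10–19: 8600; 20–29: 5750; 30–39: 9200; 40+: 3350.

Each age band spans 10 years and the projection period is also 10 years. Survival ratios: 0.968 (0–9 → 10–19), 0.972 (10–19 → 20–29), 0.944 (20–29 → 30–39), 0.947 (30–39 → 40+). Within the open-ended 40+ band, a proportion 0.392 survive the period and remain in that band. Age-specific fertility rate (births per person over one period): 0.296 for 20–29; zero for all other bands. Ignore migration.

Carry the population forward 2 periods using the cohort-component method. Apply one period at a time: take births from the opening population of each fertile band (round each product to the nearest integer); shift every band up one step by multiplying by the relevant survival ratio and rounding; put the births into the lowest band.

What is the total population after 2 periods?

27245

After projecting period 1:
Births: 5750 × 0.296 = 1702
10–19: 6550 × 0.968 = 6340
20–29: 8600 × 0.972 = 8359
30–39: 5750 × 0.944 = 5428
40+: 9200 × 0.947 + 3350 × 0.392 = 8712 + 1313 = 10025
Population now: 0–9=1702, 10–19=6340, 20–29=8359, 30–39=5428, 40+=10025
After projecting period 2:
Births: 8359 × 0.296 = 2474
10–19: 1702 × 0.968 = 1648
20–29: 6340 × 0.972 = 6162
30–39: 8359 × 0.944 = 7891
40+: 5428 × 0.947 + 10025 × 0.392 = 5140 + 3930 = 9070
Population now: 0–9=2474, 10–19=1648, 20–29=6162, 30–39=7891, 40+=9070
Total after period 2: 2474 + 1648 + 6162 + 7891 + 9070 = 27245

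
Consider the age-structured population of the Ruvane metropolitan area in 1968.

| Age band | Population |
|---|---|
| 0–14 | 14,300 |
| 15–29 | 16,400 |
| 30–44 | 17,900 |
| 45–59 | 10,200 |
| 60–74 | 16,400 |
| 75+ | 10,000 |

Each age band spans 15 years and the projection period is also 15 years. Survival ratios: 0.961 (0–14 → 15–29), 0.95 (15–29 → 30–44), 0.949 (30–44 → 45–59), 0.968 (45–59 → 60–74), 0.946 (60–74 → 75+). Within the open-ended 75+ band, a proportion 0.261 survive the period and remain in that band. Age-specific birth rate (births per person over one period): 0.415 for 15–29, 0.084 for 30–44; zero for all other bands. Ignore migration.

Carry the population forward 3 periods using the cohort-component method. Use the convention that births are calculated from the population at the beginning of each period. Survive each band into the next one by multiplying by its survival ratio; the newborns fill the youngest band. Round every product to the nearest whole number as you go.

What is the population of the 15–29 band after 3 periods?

Call the groups 1 to 6, youngest first.
After projecting period 1:
Births: 16400 * 0.415 = 6806, 17900 * 0.084 = 1504 — total 8310
Group 2: 14300 * 0.961 = 13742
Group 3: 16400 * 0.95 = 15580
Group 4: 17900 * 0.949 = 16987
Group 5: 10200 * 0.968 = 9874
Group 6: 16400 * 0.946 + 10000 * 0.261 = 15514 + 2610 = 18124
Population now: 0–14=8310, 15–29=13742, 30–44=15580, 45–59=16987, 60–74=9874, 75+=18124
After projecting period 2:
Births: 13742 * 0.415 = 5703, 15580 * 0.084 = 1309 — total 7012
Group 2: 8310 * 0.961 = 7986
Group 3: 13742 * 0.95 = 13055
Group 4: 15580 * 0.949 = 14785
Group 5: 16987 * 0.968 = 16443
Group 6: 9874 * 0.946 + 18124 * 0.261 = 9341 + 4730 = 14071
Population now: 0–14=7012, 15–29=7986, 30–44=13055, 45–59=14785, 60–74=16443, 75+=14071
After projecting period 3:
Births: 7986 * 0.415 = 3314, 13055 * 0.084 = 1097 — total 4411
Group 2: 7012 * 0.961 = 6739
Group 3: 7986 * 0.95 = 7587
Group 4: 13055 * 0.949 = 12389
Group 5: 14785 * 0.968 = 14312
Group 6: 16443 * 0.946 + 14071 * 0.261 = 15555 + 3673 = 19228
Population now: 0–14=4411, 15–29=6739, 30–44=7587, 45–59=12389, 60–74=14312, 75+=19228

6739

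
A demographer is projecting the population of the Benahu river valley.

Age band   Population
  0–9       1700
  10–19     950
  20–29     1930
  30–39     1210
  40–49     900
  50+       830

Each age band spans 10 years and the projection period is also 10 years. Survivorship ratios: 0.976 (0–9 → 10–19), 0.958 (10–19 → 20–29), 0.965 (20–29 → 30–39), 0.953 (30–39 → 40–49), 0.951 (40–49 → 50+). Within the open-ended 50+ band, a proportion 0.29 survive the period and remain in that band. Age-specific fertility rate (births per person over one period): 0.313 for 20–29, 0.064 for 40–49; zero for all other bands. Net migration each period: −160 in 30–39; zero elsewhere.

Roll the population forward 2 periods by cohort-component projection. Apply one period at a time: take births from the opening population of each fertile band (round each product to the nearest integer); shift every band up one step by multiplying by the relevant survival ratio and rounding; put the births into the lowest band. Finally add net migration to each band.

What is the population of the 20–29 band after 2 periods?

1589

After projecting period 1:
Births: 1930 × 0.313 = 604, 900 × 0.064 = 58 — total 662
10–19: 1700 × 0.976 = 1659
20–29: 950 × 0.958 = 910
30–39: 1930 × 0.965 = 1862
40–49: 1210 × 0.953 = 1153
50+: 900 × 0.951 + 830 × 0.29 = 856 + 241 = 1097
Net migration: 30–39 − 160 → 1702
End of period: [662, 1659, 910, 1702, 1153, 1097]
After projecting period 2:
Births: 910 × 0.313 = 285, 1153 × 0.064 = 74 — total 359
10–19: 662 × 0.976 = 646
20–29: 1659 × 0.958 = 1589
30–39: 910 × 0.965 = 878
40–49: 1702 × 0.953 = 1622
50+: 1153 × 0.951 + 1097 × 0.29 = 1097 + 318 = 1415
Net migration: 30–39 − 160 → 718
End of period: [359, 646, 1589, 718, 1622, 1415]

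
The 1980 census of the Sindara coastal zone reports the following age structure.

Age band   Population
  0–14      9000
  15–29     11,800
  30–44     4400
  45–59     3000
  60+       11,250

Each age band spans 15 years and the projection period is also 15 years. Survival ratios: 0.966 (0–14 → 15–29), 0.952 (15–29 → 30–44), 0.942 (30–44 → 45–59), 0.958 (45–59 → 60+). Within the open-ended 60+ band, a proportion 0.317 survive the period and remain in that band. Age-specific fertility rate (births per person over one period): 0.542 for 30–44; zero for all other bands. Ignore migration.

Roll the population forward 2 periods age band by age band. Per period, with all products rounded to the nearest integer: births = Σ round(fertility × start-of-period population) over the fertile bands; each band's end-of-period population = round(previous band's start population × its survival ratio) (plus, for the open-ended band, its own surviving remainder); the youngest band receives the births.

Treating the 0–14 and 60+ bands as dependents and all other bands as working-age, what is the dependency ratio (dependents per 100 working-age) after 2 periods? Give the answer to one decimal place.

57.2

Numbering the bands 1..5 from youngest to oldest:
[period 1]
Births: 4400 × 0.542 = 2385
Band 2: 9000 × 0.966 = 8694
Band 3: 11800 × 0.952 = 11234
Band 4: 4400 × 0.942 = 4145
Band 5: 3000 × 0.958 + 11250 × 0.317 = 2874 + 3566 = 6440
→ [2385, 8694, 11234, 4145, 6440]
[period 2]
Births: 11234 × 0.542 = 6089
Band 2: 2385 × 0.966 = 2304
Band 3: 8694 × 0.952 = 8277
Band 4: 11234 × 0.942 = 10582
Band 5: 4145 × 0.958 + 6440 × 0.317 = 3971 + 2041 = 6012
→ [6089, 2304, 8277, 10582, 6012]
Dependents (band 0–14 + band 60+) = 6089 + 6012 = 12101; working-age = 21163; ratio = 12101/21163 × 100 = 57.2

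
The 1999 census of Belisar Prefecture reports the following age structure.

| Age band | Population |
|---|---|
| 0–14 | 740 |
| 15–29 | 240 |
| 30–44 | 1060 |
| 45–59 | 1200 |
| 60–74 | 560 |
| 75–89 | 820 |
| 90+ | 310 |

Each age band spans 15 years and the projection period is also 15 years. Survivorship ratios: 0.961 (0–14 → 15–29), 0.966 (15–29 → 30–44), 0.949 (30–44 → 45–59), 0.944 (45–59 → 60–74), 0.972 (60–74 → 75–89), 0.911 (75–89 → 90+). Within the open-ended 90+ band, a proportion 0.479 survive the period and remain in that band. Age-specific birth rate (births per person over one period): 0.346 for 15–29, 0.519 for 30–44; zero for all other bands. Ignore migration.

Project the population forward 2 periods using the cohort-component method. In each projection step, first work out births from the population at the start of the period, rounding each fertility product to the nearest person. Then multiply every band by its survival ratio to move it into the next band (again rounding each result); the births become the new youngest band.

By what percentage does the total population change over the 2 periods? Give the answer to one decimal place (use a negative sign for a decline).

-1.5

Call the bands 1 to 7, youngest first.
— Period 1 —
Births: 240 * 0.346 = 83, 1060 * 0.519 = 550 → total 633
Band 2: 740 * 0.961 = 711
Band 3: 240 * 0.966 = 232
Band 4: 1060 * 0.949 = 1006
Band 5: 1200 * 0.944 = 1133
Band 6: 560 * 0.972 = 544
Band 7: 820 * 0.911 + 310 * 0.479 = 747 + 148 = 895
End of period: [633, 711, 232, 1006, 1133, 544, 895]
— Period 2 —
Births: 711 * 0.346 = 246, 232 * 0.519 = 120 → total 366
Band 2: 633 * 0.961 = 608
Band 3: 711 * 0.966 = 687
Band 4: 232 * 0.949 = 220
Band 5: 1006 * 0.944 = 950
Band 6: 1133 * 0.972 = 1101
Band 7: 544 * 0.911 + 895 * 0.479 = 496 + 429 = 925
End of period: [366, 608, 687, 220, 950, 1101, 925]
Total: 4930 → 4857; change = -73; percentage change = -1.5%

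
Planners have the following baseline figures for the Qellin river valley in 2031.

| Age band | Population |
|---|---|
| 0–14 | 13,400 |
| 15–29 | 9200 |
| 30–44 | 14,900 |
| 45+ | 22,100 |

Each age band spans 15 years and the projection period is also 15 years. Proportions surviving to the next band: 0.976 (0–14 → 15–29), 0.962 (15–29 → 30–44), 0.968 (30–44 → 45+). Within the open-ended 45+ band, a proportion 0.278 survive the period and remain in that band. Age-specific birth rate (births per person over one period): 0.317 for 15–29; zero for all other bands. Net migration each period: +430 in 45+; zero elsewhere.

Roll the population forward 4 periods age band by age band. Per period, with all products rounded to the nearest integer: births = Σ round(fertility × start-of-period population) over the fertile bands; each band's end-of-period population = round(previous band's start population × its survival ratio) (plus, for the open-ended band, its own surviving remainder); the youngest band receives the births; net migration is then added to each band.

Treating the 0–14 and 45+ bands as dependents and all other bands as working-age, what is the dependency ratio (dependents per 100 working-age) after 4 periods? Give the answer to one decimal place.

Period 1:
Births: 9200 × 0.317 = 2916
15–29: 13400 × 0.976 = 13078
30–44: 9200 × 0.962 = 8850
45+: 14900 × 0.968 + 22100 × 0.278 = 14423 + 6144 = 20567
Net migration: 45+ + 430 → 20997
Giving 2916 / 13078 / 8850 / 20997.
Period 2:
Births: 13078 × 0.317 = 4146
15–29: 2916 × 0.976 = 2846
30–44: 13078 × 0.962 = 12581
45+: 8850 × 0.968 + 20997 × 0.278 = 8567 + 5837 = 14404
Net migration: 45+ + 430 → 14834
Giving 4146 / 2846 / 12581 / 14834.
Period 3:
Births: 2846 × 0.317 = 902
15–29: 4146 × 0.976 = 4046
30–44: 2846 × 0.962 = 2738
45+: 12581 × 0.968 + 14834 × 0.278 = 12178 + 4124 = 16302
Net migration: 45+ + 430 → 16732
Giving 902 / 4046 / 2738 / 16732.
Period 4:
Births: 4046 × 0.317 = 1283
15–29: 902 × 0.976 = 880
30–44: 4046 × 0.962 = 3892
45+: 2738 × 0.968 + 16732 × 0.278 = 2650 + 4651 = 7301
Net migration: 45+ + 430 → 7731
Giving 1283 / 880 / 3892 / 7731.
Dependents (band 0–14 + band 45+) = 1283 + 7731 = 9014; working-age = 4772; ratio = 9014/4772 × 100 = 188.9

188.9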